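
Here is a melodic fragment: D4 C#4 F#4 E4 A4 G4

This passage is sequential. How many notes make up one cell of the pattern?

6 notes total. Splitting into 3 groups of 2:
D4 C#4 | F#4 E4 | A4 G4
Each cell is the previous one up a 3rd — so the unit is 2 notes.

2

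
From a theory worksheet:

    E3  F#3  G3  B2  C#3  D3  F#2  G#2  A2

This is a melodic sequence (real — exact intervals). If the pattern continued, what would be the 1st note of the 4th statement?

The unit is 3 notes. Position-1 pitches of the 3 shown cells: E3, B2, F#2.
One more down a 4th gives C#2.

C#2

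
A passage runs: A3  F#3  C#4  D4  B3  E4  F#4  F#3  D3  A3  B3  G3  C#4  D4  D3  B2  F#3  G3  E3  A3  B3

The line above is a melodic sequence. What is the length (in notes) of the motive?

There are 21 notes; a 7-note unit gives 3 cells:
A3 F#3 C#4 D4 B3 E4 F#4 | F#3 D3 A3 B3 G3 C#4 D4 | D3 B2 F#3 G3 E3 A3 B3
Each cell is the previous one down a 3rd — so the unit is 7 notes.

7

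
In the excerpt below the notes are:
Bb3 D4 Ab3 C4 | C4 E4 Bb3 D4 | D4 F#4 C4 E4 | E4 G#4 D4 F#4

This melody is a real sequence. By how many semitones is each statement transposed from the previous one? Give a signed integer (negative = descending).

2

Taking 4-note groups, the heads are Bb3, C4, D4, E4: the pattern moves up a 2nd.
Counting half-steps from Bb3 to C4: 2.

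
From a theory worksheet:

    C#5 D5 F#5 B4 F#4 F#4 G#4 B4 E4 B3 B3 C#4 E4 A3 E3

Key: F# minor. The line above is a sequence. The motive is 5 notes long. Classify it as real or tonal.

Every note is diatonic to F# minor.
Cell 1 has +1 semitones from note 1 to 2, but cell 2 has +2 — the interval quality changes while the contour stays the same, which is the hallmark of a tonal sequence.

tonal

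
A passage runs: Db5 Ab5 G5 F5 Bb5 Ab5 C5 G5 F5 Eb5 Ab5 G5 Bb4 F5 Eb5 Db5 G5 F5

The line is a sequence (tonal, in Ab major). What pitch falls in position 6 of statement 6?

Grouping in 6s, the 6th note of each cell is Ab5, G5, F5.
Carrying that down a 2nd forward: Eb5 → Db5 → C5.

C5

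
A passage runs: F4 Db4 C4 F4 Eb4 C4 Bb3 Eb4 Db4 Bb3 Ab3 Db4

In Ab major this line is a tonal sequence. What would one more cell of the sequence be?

Taking 4-note groups, the heads are F4, Eb4, Db4: the pattern moves down a 2nd.
Statement 4 starts on C4 and keeps the same diatonic contour: C4 Ab3 G3 C4.

C4 Ab3 G3 C4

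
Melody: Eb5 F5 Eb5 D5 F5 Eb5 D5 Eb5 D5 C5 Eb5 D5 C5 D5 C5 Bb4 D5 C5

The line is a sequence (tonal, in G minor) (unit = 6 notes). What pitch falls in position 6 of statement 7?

F4

The unit is 6 notes. Position-6 pitches of the 3 shown cells: Eb5, D5, C5.
Each moves down a 2nd. Continuing: Bb4 → A4 → G4 → F4.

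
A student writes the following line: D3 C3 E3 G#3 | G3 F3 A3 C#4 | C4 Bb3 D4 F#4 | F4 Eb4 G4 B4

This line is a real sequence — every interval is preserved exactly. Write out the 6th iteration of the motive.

With a 4-note motive the entries are D3, G3, C4, F4, each up a 4th from the previous.
Carrying on: Bb4 → Eb5.
Statement 6 starts on Eb5 and keeps the same exact contour: Eb5 Db5 F5 A5.

Eb5 Db5 F5 A5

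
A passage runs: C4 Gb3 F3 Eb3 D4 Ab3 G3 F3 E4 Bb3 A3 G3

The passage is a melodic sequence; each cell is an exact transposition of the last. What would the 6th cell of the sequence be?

A#4 E4 D#4 C#4

The 4-note cells begin on C4, D4, E4 — each up a 2nd from the last.
Extending up a 2nd: F#4 → G#4 → A#4.
Statement 6 starts on A#4 and keeps the same exact contour: A#4 E4 D#4 C#4.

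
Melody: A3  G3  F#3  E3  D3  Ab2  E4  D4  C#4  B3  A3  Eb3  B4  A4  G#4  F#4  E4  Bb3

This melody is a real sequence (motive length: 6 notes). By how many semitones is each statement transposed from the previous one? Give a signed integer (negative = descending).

7

Unit = 6 notes; the statements start on A3, E4, B4, moving up a 5th each time.
A3→E4 is 64 − 57 = 7 semitones.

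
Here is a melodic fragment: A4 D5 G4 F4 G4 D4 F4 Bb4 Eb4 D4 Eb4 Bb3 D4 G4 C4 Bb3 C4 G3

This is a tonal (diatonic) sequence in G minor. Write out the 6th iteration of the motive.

Eb3 A3 D3 C3 D3 A2

With a 6-note motive the entries are A4, F4, D4, each down a 3rd from the previous.
Continuing the starts: Bb3 → G3 → Eb3.
From Eb3 the diatonic shape gives Eb3 A3 D3 C3 D3 A2.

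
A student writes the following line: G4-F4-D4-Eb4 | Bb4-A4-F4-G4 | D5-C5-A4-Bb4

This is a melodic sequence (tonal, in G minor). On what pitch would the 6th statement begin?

Unit = 4 notes; the statements start on G4, Bb4, D5, moving up a 3rd each time.
Continuing: F5 → A5 → C6. Statement 6 starts on C6.

C6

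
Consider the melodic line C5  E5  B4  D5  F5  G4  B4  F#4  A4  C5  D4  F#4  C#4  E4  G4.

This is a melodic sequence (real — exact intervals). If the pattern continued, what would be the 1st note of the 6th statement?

With 5-note cells, note 1 of each statement runs C5, G4, D4.
Carrying that down a 4th forward: A3 → E3 → B2.

B2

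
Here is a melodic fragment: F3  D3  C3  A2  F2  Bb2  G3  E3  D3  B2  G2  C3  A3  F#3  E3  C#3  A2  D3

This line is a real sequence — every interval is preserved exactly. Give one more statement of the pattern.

B3 G#3 F#3 D#3 B2 E3

With a 6-note motive the entries are F3, G3, A3, each up a 2nd from the previous.
Statement 4 starts on B3 and keeps the same exact contour: B3 G#3 F#3 D#3 B2 E3.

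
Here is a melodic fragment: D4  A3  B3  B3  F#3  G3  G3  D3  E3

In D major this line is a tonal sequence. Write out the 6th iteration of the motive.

A2 E2 F#2

The 3-note cells begin on D4, B3, G3 — each down a 3rd from the last.
Extending down a 3rd: E3 → C#3 → A2.
From A2 the diatonic shape gives A2 E2 F#2.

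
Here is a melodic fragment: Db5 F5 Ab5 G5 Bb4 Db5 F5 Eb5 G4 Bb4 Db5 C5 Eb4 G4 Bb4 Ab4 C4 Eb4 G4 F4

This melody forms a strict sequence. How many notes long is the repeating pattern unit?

Try groups of 4 (5 cells in 20 notes):
Db5 F5 Ab5 G5 | Bb4 Db5 F5 Eb5 | G4 Bb4 Db5 C5 | Eb4 G4 Bb4 Ab4 | C4 Eb4 G4 F4
Every group is a transposition down a 3rd of the one before; no shorter unit works.

4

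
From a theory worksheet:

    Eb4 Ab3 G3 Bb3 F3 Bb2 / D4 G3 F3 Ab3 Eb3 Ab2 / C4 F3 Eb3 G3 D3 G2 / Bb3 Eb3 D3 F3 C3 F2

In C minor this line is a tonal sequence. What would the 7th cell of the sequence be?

F3 Bb2 Ab2 C3 G2 C2

Taking 6-note groups, the heads are Eb4, D4, C4, Bb3: the pattern moves down a 2nd.
Continuing the starts: Ab3 → G3 → F3.
So cell 7 is F3 Bb2 Ab2 C3 G2 C2.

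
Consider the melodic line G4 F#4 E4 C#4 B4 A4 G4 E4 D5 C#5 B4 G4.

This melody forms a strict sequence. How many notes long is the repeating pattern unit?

Try groups of 4 (3 cells in 12 notes):
G4 F#4 E4 C#4 | B4 A4 G4 E4 | D5 C#5 B4 G4
That's a consistent up a 3rd shift per cell, and no other grouping gives one.

4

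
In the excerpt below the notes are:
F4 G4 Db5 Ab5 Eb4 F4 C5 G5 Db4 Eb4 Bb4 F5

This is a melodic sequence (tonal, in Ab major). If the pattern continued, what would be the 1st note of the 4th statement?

C4

The unit is 4 notes. Position-1 pitches of the 3 shown cells: F4, Eb4, Db4.
Each moves down a 2nd; the next is C4.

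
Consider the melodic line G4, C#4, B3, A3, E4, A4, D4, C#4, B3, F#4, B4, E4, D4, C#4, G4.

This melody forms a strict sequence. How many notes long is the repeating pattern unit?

15 notes total. Splitting into 3 groups of 5:
G4 C#4 B3 A3 E4 | A4 D4 C#4 B3 F#4 | B4 E4 D4 C#4 G4
That's a consistent up a 2nd shift per cell, and no other grouping gives one.

5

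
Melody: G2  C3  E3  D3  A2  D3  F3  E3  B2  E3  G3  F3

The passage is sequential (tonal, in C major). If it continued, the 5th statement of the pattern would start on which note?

D3

Unit = 4 notes; the statements start on G2, A2, B2, moving up a 2nd each time.
Continuing: C3 → D3. Statement 5 starts on D3.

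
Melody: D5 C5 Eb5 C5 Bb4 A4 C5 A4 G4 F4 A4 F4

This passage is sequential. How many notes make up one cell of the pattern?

There are 12 notes; a 4-note unit gives 3 cells:
D5 C5 Eb5 C5 | Bb4 A4 C5 A4 | G4 F4 A4 F4
That's a consistent down a 3rd shift per cell, and no other grouping gives one.

4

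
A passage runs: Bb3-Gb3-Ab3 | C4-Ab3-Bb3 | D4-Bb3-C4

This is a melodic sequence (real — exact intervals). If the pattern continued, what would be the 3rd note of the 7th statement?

Grouping in 3s, the 3rd note of each cell is Ab3, Bb3, C4.
Carrying that up a 2nd forward: D4 → E4 → F#4 → G#4.

G#4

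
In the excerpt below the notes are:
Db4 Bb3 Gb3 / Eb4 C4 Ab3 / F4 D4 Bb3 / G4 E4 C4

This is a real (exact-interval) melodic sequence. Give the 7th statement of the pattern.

Unit = 3 notes; the statements start on Db4, Eb4, F4, G4, moving up a 2nd each time.
Continuing the starts: A4 → B4 → C#5.
Statement 7 starts on C#5 and keeps the same exact contour: C#5 A#4 F#4.

C#5 A#4 F#4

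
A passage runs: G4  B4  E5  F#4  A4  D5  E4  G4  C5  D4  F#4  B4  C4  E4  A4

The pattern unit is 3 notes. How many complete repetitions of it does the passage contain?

5

15 notes in groups of 3 gives 15/3 = 5 statements.
Starts: G4, F#4, E4, D4, C4 — each down a 2nd.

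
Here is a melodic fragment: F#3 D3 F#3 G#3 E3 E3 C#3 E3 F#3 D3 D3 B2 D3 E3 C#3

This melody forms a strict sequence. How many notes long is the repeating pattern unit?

5

15 notes total. Splitting into 3 groups of 5:
F#3 D3 F#3 G#3 E3 | E3 C#3 E3 F#3 D3 | D3 B2 D3 E3 C#3
That's a consistent down a 2nd shift per cell, and no other grouping gives one.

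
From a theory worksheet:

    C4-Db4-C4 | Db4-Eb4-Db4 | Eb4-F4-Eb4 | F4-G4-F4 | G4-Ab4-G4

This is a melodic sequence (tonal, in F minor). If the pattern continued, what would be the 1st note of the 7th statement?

The unit is 3 notes. Position-1 pitches of the 5 shown cells: C4, Db4, Eb4, F4, G4.
Each moves up a 2nd. Continuing: Ab4 → Bb4.

Bb4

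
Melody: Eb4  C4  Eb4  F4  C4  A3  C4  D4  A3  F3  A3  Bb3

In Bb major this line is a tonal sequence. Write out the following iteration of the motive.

With a 4-note motive the entries are Eb4, C4, A3, each down a 3rd from the previous.
From F3 the diatonic shape gives F3 D3 F3 G3.

F3 D3 F3 G3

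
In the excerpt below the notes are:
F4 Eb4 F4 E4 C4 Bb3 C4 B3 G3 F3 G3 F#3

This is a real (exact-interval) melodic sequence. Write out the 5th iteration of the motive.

Unit = 4 notes; the statements start on F4, C4, G3, moving down a 4th each time.
Continuing the starts: D3 → A2.
From A2 the exact shape gives A2 G2 A2 G#2.

A2 G2 A2 G#2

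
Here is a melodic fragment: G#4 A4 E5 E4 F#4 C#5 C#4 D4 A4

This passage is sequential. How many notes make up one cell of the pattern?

3

9 notes total. Splitting into 3 groups of 3:
G#4 A4 E5 | E4 F#4 C#5 | C#4 D4 A4
Each cell is the previous one down a 3rd — so the unit is 3 notes.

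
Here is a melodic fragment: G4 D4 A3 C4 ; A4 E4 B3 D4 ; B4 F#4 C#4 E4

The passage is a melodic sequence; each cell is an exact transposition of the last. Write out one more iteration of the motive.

C#5 G#4 D#4 F#4

Taking 4-note groups, the heads are G4, A4, B4: the pattern moves up a 2nd.
Statement 4 starts on C#5 and keeps the same exact contour: C#5 G#4 D#4 F#4.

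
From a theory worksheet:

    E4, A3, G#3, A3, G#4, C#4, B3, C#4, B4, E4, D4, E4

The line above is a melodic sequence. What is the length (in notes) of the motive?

Try groups of 4 (3 cells in 12 notes):
E4 A3 G#3 A3 | G#4 C#4 B3 C#4 | B4 E4 D4 E4
Every group is a transposition up a 3rd of the one before; no shorter unit works.

4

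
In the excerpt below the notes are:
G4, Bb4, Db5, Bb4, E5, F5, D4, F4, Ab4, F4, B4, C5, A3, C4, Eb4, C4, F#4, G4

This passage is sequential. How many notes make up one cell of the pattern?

Try groups of 6 (3 cells in 18 notes):
G4 Bb4 Db5 Bb4 E5 F5 | D4 F4 Ab4 F4 B4 C5 | A3 C4 Eb4 C4 F#4 G4
Each cell is the previous one down a 4th — so the unit is 6 notes.

6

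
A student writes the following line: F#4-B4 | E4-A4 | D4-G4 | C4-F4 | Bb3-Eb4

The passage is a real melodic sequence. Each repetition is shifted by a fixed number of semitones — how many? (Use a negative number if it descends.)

-2

The 2-note cells begin on F#4, E4, D4, C4, Bb3 — each down a 2nd from the last.
Counting half-steps from F#4 to E4: -2.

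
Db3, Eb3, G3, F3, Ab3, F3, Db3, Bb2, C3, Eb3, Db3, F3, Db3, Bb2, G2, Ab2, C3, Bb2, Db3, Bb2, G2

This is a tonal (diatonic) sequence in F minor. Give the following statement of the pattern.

The 7-note cells begin on Db3, Bb2, G2 — each down a 3rd from the last.
Statement 4 starts on Eb2 and keeps the same diatonic contour: Eb2 F2 Ab2 G2 Bb2 G2 Eb2.

Eb2 F2 Ab2 G2 Bb2 G2 Eb2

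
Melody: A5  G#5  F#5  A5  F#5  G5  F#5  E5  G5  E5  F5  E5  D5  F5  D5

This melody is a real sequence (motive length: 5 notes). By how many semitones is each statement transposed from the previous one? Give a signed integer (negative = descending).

-2

Unit = 5 notes; the statements start on A5, G5, F5, moving down a 2nd each time.
Counting half-steps from A5 to G5: -2.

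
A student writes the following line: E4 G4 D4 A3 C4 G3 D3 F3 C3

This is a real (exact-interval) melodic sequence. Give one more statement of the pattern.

Unit = 3 notes; the statements start on E4, A3, D3, moving down a 5th each time.
So cell 4 is G2 Bb2 F2.

G2 Bb2 F2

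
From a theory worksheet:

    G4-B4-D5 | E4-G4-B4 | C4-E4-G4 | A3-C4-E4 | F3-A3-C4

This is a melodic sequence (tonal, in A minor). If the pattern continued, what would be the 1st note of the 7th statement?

B2

Grouping in 3s, the 1st note of each cell is G4, E4, C4, A3, F3.
Carrying that down a 3rd forward: D3 → B2.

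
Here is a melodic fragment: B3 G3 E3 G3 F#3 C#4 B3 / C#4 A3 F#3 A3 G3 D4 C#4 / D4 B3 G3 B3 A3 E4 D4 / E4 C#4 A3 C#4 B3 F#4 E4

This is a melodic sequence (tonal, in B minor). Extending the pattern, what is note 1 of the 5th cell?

The unit is 7 notes. Position-1 pitches of the 4 shown cells: B3, C#4, D4, E4.
From E4, up a 2nd gives F#4.

F#4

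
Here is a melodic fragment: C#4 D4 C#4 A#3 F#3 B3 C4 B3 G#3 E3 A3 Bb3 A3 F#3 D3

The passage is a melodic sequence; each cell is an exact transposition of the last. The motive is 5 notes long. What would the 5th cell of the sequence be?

F3 Gb3 F3 D3 Bb2

The 5-note cells begin on C#4, B3, A3 — each down a 2nd from the last.
Carrying on: G3 → F3.
So cell 5 is F3 Gb3 F3 D3 Bb2.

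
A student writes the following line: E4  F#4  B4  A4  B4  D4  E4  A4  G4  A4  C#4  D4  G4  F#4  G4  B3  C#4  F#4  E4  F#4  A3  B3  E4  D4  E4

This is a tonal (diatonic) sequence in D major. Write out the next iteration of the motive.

The 5-note cells begin on E4, D4, C#4, B3, A3 — each down a 2nd from the last.
Statement 6 starts on G3 and keeps the same diatonic contour: G3 A3 D4 C#4 D4.

G3 A3 D4 C#4 D4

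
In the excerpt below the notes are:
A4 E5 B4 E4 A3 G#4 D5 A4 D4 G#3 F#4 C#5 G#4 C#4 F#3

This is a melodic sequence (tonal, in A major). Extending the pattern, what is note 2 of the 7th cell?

With 5-note cells, note 2 of each statement runs E5, D5, C#5.
Carrying that down a 2nd forward: B4 → A4 → G#4 → F#4.

F#4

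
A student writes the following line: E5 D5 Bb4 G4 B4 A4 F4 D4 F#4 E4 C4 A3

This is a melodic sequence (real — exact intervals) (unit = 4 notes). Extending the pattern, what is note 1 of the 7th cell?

A#2

With 4-note cells, note 1 of each statement runs E5, B4, F#4.
Extending down a 4th: C#4 → G#3 → D#3 → A#2.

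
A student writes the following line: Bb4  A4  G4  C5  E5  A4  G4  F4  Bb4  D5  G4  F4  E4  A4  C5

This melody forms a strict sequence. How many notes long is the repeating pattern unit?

Try groups of 5 (3 cells in 15 notes):
Bb4 A4 G4 C5 E5 | A4 G4 F4 Bb4 D5 | G4 F4 E4 A4 C5
Each cell is the previous one down a 2nd — so the unit is 5 notes.

5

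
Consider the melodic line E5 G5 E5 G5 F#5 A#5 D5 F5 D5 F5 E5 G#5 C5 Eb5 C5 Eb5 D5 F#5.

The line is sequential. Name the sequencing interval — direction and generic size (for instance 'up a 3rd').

The 6-note cells begin on E5, D5, C5 — each down a 2nd from the last.
E5 to D5 is down a 2nd.

down a 2nd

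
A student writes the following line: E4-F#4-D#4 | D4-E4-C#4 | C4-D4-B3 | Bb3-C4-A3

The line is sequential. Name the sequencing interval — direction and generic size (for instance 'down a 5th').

Unit = 3 notes; the statements start on E4, D4, C4, Bb3, moving down a 2nd each time.
E4 to D4 is down a 2nd.

down a 2nd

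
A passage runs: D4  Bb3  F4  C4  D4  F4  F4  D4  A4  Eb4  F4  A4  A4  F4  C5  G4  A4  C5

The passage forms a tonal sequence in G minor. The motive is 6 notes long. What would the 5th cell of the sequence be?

Unit = 6 notes; the statements start on D4, F4, A4, moving up a 3rd each time.
Continuing the starts: C5 → Eb5.
So cell 5 is Eb5 C5 G5 D5 Eb5 G5.

Eb5 C5 G5 D5 Eb5 G5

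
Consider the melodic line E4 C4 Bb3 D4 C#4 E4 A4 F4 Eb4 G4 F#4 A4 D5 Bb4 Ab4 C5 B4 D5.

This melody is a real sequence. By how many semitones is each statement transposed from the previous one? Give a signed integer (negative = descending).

5

Taking 6-note groups, the heads are E4, A4, D5: the pattern moves up a 4th.
Counting half-steps from E4 to A4: 5.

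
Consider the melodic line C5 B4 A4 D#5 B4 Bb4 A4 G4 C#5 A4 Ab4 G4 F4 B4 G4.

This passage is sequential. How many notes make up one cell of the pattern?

There are 15 notes; a 5-note unit gives 3 cells:
C5 B4 A4 D#5 B4 | Bb4 A4 G4 C#5 A4 | Ab4 G4 F4 B4 G4
Every group is a transposition down a 2nd of the one before; no shorter unit works.

5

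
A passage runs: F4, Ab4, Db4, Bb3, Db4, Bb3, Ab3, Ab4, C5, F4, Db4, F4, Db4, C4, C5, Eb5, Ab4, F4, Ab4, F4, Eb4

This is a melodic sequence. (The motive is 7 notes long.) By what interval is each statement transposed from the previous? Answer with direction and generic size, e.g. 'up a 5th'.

up a 3rd

With a 7-note motive the entries are F4, Ab4, C5, each up a 3rd from the previous.
From F4 to Ab4: up a 3rd.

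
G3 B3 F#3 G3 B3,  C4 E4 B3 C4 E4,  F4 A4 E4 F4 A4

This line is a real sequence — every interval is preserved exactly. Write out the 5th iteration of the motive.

Taking 5-note groups, the heads are G3, C4, F4: the pattern moves up a 4th.
Carrying on: Bb4 → Eb5.
So cell 5 is Eb5 G5 D5 Eb5 G5.

Eb5 G5 D5 Eb5 G5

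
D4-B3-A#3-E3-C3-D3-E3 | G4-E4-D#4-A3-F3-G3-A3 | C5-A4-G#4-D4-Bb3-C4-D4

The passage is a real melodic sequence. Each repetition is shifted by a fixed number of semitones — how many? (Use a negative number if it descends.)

Taking 7-note groups, the heads are D4, G4, C5: the pattern moves up a 4th.
D4→G4 is 67 − 62 = 5 semitones.

5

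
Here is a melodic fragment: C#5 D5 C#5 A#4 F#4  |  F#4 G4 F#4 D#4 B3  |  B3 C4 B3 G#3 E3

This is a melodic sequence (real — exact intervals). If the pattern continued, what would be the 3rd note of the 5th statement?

With 5-note cells, note 3 of each statement runs C#5, F#4, B3.
Carrying that down a 5th forward: E3 → A2.

A2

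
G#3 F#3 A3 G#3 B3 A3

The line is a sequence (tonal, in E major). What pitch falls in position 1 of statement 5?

D#4

Grouping in 2s, the 1st note of each cell is G#3, A3, B3.
Carrying that up a 2nd forward: C#4 → D#4.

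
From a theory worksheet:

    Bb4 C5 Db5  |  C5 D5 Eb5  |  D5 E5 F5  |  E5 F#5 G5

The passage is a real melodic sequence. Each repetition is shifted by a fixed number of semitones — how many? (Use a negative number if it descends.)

2

Unit = 3 notes; the statements start on Bb4, C5, D5, E5, moving up a 2nd each time.
Bb4 to C5 spans +2 semitones.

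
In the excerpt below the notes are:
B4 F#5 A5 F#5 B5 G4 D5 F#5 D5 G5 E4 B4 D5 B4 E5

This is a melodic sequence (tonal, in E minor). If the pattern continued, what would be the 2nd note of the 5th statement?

E4

With 5-note cells, note 2 of each statement runs F#5, D5, B4.
Extending down a 3rd: G4 → E4.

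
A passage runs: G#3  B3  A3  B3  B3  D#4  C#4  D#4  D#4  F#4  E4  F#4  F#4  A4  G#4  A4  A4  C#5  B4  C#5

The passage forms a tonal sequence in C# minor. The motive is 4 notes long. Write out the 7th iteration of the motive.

Unit = 4 notes; the statements start on G#3, B3, D#4, F#4, A4, moving up a 3rd each time.
Carrying on: C#5 → E5.
Statement 7 starts on E5 and keeps the same diatonic contour: E5 G#5 F#5 G#5.

E5 G#5 F#5 G#5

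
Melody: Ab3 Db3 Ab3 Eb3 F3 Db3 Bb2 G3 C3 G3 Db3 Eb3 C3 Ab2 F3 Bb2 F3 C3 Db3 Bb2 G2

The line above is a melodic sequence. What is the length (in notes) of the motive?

7

21 notes total. Splitting into 3 groups of 7:
Ab3 Db3 Ab3 Eb3 F3 Db3 Bb2 | G3 C3 G3 Db3 Eb3 C3 Ab2 | F3 Bb2 F3 C3 Db3 Bb2 G2
Each cell is the previous one down a 2nd — so the unit is 7 notes.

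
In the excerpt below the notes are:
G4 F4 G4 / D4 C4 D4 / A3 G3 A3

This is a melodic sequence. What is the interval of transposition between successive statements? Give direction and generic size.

Unit = 3 notes; the statements start on G4, D4, A3, moving down a 4th each time.
G4 to D4 is down a 4th.

down a 4th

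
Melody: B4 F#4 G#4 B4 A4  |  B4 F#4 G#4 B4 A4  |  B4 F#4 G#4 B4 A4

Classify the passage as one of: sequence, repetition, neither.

repetition

Each 5-note cell is identical (B4 F#4 G#4 B4 A4), restated at the same pitch.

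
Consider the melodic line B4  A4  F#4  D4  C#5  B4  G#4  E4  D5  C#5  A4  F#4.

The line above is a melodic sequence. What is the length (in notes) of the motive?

There are 12 notes; a 4-note unit gives 3 cells:
B4 A4 F#4 D4 | C#5 B4 G#4 E4 | D5 C#5 A4 F#4
That's a consistent up a 2nd shift per cell, and no other grouping gives one.

4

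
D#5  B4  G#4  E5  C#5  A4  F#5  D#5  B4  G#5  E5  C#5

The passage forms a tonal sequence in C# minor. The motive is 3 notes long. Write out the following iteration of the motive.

A5 F#5 D#5

Taking 3-note groups, the heads are D#5, E5, F#5, G#5: the pattern moves up a 2nd.
So cell 5 is A5 F#5 D#5.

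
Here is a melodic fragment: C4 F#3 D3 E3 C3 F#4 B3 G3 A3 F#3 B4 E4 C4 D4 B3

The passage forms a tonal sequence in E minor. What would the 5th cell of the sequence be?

Unit = 5 notes; the statements start on C4, F#4, B4, moving up a 4th each time.
Extending up a 4th: E5 → A5.
From A5 the diatonic shape gives A5 D5 B4 C5 A4.

A5 D5 B4 C5 A4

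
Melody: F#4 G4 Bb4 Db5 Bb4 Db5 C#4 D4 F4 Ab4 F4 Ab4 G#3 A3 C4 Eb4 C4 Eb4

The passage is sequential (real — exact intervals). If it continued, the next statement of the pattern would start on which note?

Unit = 6 notes; the statements start on F#4, C#4, G#3, moving down a 4th each time.
The next head, down a 4th from G#3, is D#3.

D#3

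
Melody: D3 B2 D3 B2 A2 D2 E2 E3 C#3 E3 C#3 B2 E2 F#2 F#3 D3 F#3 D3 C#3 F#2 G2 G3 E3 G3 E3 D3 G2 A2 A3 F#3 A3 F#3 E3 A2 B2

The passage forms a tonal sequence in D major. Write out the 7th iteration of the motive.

Unit = 7 notes; the statements start on D3, E3, F#3, G3, A3, moving up a 2nd each time.
Carrying on: B3 → C#4.
Statement 7 starts on C#4 and keeps the same diatonic contour: C#4 A3 C#4 A3 G3 C#3 D3.

C#4 A3 C#4 A3 G3 C#3 D3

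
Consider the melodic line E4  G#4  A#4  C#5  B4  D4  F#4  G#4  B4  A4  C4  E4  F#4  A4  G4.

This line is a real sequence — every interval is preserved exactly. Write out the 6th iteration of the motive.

Gb3 Bb3 C4 Eb4 Db4

Taking 5-note groups, the heads are E4, D4, C4: the pattern moves down a 2nd.
Continuing the starts: Bb3 → Ab3 → Gb3.
Statement 6 starts on Gb3 and keeps the same exact contour: Gb3 Bb3 C4 Eb4 Db4.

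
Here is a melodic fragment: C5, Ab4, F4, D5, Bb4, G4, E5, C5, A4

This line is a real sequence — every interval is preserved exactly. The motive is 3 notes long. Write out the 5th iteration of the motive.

Unit = 3 notes; the statements start on C5, D5, E5, moving up a 2nd each time.
Continuing the starts: F#5 → G#5.
Statement 5 starts on G#5 and keeps the same exact contour: G#5 E5 C#5.

G#5 E5 C#5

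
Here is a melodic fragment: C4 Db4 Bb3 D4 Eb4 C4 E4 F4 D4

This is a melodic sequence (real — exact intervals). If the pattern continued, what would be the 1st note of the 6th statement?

Grouping in 3s, the 1st note of each cell is C4, D4, E4.
Extending up a 2nd: F#4 → G#4 → A#4.

A#4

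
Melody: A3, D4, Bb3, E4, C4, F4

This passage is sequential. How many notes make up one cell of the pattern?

There are 6 notes; a 2-note unit gives 3 cells:
A3 D4 | Bb3 E4 | C4 F4
Every group is a transposition up a 2nd of the one before; no shorter unit works.

2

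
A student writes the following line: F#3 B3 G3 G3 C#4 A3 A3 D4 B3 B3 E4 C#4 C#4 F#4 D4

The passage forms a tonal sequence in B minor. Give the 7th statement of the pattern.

E4 A4 F#4

With a 3-note motive the entries are F#3, G3, A3, B3, C#4, each up a 2nd from the previous.
Extending up a 2nd: D4 → E4.
From E4 the diatonic shape gives E4 A4 F#4.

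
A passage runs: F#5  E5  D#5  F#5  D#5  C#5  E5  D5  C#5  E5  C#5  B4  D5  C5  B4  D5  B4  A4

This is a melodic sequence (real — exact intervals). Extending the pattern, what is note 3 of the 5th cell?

With 6-note cells, note 3 of each statement runs D#5, C#5, B4.
Carrying that down a 2nd forward: A4 → G4.

G4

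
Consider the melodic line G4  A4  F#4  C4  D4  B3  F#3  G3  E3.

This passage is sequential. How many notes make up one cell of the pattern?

9 notes total. Splitting into 3 groups of 3:
G4 A4 F#4 | C4 D4 B3 | F#3 G3 E3
Each cell is the previous one down a 5th — so the unit is 3 notes.

3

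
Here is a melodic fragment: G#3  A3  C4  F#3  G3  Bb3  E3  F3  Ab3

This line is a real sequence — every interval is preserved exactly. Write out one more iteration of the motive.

D3 Eb3 Gb3

Taking 3-note groups, the heads are G#3, F#3, E3: the pattern moves down a 2nd.
So cell 4 is D3 Eb3 Gb3.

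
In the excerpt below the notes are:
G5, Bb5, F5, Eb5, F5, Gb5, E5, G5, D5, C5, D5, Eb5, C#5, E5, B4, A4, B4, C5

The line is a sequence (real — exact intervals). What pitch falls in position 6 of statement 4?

A4

With 6-note cells, note 6 of each statement runs Gb5, Eb5, C5.
From C5, down a 3rd gives A4.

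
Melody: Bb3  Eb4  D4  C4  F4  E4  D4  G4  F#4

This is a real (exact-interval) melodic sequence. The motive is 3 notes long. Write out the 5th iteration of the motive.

With a 3-note motive the entries are Bb3, C4, D4, each up a 2nd from the previous.
Carrying on: E4 → F#4.
Statement 5 starts on F#4 and keeps the same exact contour: F#4 B4 A#4.

F#4 B4 A#4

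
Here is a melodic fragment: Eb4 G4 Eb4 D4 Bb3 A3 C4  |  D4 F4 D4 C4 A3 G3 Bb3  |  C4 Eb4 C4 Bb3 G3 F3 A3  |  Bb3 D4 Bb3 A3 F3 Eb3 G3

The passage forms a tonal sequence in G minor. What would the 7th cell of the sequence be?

Taking 7-note groups, the heads are Eb4, D4, C4, Bb3: the pattern moves down a 2nd.
Continuing the starts: A3 → G3 → F3.
Statement 7 starts on F3 and keeps the same diatonic contour: F3 A3 F3 Eb3 C3 Bb2 D3.

F3 A3 F3 Eb3 C3 Bb2 D3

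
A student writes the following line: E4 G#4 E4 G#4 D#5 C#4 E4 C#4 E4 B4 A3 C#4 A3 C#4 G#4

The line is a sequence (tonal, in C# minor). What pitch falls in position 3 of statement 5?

Grouping in 5s, the 3rd note of each cell is E4, C#4, A3.
Extending down a 3rd: F#3 → D#3.

D#3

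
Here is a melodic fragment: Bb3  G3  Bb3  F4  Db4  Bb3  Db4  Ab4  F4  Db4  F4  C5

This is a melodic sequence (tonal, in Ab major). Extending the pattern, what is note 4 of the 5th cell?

G5

With 4-note cells, note 4 of each statement runs F4, Ab4, C5.
Extending up a 3rd: Eb5 → G5.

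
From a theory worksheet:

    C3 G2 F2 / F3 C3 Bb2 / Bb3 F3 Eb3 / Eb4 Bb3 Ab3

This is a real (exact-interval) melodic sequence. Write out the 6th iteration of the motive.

Db5 Ab4 Gb4

The 3-note cells begin on C3, F3, Bb3, Eb4 — each up a 4th from the last.
Carrying on: Ab4 → Db5.
So cell 6 is Db5 Ab4 Gb4.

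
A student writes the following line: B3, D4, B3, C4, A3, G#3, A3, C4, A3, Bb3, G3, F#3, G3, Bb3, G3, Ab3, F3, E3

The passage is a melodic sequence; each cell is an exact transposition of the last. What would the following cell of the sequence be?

Taking 6-note groups, the heads are B3, A3, G3: the pattern moves down a 2nd.
So cell 4 is F3 Ab3 F3 Gb3 Eb3 D3.

F3 Ab3 F3 Gb3 Eb3 D3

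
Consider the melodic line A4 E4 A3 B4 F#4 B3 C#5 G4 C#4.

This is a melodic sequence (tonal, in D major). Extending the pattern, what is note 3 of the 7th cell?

G4

The unit is 3 notes. Position-3 pitches of the 3 shown cells: A3, B3, C#4.
Carrying that up a 2nd forward: D4 → E4 → F#4 → G4.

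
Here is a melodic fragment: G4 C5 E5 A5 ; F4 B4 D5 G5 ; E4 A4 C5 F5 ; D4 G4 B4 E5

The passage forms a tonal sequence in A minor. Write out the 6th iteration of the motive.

The 4-note cells begin on G4, F4, E4, D4 — each down a 2nd from the last.
Extending down a 2nd: C4 → B3.
From B3 the diatonic shape gives B3 E4 G4 C5.

B3 E4 G4 C5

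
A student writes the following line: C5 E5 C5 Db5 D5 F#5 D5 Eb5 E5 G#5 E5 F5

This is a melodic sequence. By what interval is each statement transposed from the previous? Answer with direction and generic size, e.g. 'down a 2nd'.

up a 2nd

Taking 4-note groups, the heads are C5, D5, E5: the pattern moves up a 2nd.
From C5 to D5: up a 2nd.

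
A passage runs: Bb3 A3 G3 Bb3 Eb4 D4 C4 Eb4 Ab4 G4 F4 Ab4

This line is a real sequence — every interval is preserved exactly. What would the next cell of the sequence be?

Db5 C5 Bb4 Db5

Taking 4-note groups, the heads are Bb3, Eb4, Ab4: the pattern moves up a 4th.
Statement 4 starts on Db5 and keeps the same exact contour: Db5 C5 Bb4 Db5.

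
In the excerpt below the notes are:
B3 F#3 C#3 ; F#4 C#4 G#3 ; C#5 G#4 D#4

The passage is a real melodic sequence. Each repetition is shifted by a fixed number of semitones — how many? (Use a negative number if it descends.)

Unit = 3 notes; the statements start on B3, F#4, C#5, moving up a 5th each time.
Counting half-steps from B3 to F#4: 7.

7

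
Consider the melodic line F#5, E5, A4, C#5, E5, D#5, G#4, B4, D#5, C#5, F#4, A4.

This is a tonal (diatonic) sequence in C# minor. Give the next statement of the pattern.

C#5 B4 E4 G#4

Unit = 4 notes; the statements start on F#5, E5, D#5, moving down a 2nd each time.
Statement 4 starts on C#5 and keeps the same diatonic contour: C#5 B4 E4 G#4.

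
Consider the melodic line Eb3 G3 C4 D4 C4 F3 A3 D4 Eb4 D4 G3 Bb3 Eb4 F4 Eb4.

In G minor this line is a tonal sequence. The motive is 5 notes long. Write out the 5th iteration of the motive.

Unit = 5 notes; the statements start on Eb3, F3, G3, moving up a 2nd each time.
Carrying on: A3 → Bb3.
From Bb3 the diatonic shape gives Bb3 D4 G4 A4 G4.

Bb3 D4 G4 A4 G4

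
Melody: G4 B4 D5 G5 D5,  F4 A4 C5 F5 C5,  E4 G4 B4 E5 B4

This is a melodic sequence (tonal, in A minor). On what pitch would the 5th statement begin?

C4

The 5-note cells begin on G4, F4, E4 — each down a 2nd from the last.
Extending the heads down a 2nd: D4 → C4.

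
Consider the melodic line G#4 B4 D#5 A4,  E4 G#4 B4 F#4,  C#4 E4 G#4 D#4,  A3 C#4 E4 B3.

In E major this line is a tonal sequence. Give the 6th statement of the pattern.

The 4-note cells begin on G#4, E4, C#4, A3 — each down a 3rd from the last.
Extending down a 3rd: F#3 → D#3.
From D#3 the diatonic shape gives D#3 F#3 A3 E3.

D#3 F#3 A3 E3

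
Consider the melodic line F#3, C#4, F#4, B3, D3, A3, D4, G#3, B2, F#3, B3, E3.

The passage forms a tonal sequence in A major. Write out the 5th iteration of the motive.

E2 B2 E3 A2

The 4-note cells begin on F#3, D3, B2 — each down a 3rd from the last.
Extending down a 3rd: G#2 → E2.
So cell 5 is E2 B2 E3 A2.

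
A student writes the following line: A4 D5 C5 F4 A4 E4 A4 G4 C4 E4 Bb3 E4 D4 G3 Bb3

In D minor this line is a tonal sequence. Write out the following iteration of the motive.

F3 Bb3 A3 D3 F3

Taking 5-note groups, the heads are A4, E4, Bb3: the pattern moves down a 4th.
From F3 the diatonic shape gives F3 Bb3 A3 D3 F3.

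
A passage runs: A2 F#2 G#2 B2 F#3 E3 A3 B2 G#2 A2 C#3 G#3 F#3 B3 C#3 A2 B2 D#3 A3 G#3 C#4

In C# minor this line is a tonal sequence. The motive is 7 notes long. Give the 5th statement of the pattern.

E3 C#3 D#3 F#3 C#4 B3 E4

With a 7-note motive the entries are A2, B2, C#3, each up a 2nd from the previous.
Carrying on: D#3 → E3.
So cell 5 is E3 C#3 D#3 F#3 C#4 B3 E4.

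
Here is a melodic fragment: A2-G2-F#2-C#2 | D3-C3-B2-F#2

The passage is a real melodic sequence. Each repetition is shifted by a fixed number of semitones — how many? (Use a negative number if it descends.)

5

With a 4-note motive the entries are A2, D3, each up a 4th from the previous.
A2 to D3 spans +5 semitones.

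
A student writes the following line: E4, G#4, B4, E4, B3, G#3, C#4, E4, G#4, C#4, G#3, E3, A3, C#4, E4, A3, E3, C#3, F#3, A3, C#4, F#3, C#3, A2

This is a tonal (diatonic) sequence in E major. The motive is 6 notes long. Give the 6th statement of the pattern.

The 6-note cells begin on E4, C#4, A3, F#3 — each down a 3rd from the last.
Extending down a 3rd: D#3 → B2.
So cell 6 is B2 D#3 F#3 B2 F#2 D#2.

B2 D#3 F#3 B2 F#2 D#2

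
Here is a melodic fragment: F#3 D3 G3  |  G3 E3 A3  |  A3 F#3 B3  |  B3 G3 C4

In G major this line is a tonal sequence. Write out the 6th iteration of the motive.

D4 B3 E4

Unit = 3 notes; the statements start on F#3, G3, A3, B3, moving up a 2nd each time.
Continuing the starts: C4 → D4.
From D4 the diatonic shape gives D4 B3 E4.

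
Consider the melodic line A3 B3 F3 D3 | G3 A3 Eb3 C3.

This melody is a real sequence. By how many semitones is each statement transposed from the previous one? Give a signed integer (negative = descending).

Unit = 4 notes; the statements start on A3, G3, moving down a 2nd each time.
A3 to G3 spans -2 semitones.

-2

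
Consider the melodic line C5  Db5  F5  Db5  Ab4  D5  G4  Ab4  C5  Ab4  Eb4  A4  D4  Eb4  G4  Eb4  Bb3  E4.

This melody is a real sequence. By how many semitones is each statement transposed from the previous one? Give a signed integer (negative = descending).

-5

Taking 6-note groups, the heads are C5, G4, D4: the pattern moves down a 4th.
Counting half-steps from C5 to G4: -5.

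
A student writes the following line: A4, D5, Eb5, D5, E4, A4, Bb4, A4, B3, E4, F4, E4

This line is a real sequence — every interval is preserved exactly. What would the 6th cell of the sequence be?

G#2 C#3 D3 C#3

The 4-note cells begin on A4, E4, B3 — each down a 4th from the last.
Carrying on: F#3 → C#3 → G#2.
From G#2 the exact shape gives G#2 C#3 D3 C#3.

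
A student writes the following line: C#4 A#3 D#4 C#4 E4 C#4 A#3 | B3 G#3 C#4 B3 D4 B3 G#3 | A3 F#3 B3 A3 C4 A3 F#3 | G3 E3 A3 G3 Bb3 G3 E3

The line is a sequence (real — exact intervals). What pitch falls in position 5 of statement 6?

Gb3

Grouping in 7s, the 5th note of each cell is E4, D4, C4, Bb3.
Carrying that down a 2nd forward: Ab3 → Gb3.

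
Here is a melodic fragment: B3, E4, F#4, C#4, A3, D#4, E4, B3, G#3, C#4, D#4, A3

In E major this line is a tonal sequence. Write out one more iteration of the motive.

Taking 4-note groups, the heads are B3, A3, G#3: the pattern moves down a 2nd.
So cell 4 is F#3 B3 C#4 G#3.

F#3 B3 C#4 G#3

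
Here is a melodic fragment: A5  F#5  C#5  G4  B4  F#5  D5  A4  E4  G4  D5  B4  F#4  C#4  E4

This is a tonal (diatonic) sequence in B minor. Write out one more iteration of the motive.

B4 G4 D4 A3 C#4

Taking 5-note groups, the heads are A5, F#5, D5: the pattern moves down a 3rd.
So cell 4 is B4 G4 D4 A3 C#4.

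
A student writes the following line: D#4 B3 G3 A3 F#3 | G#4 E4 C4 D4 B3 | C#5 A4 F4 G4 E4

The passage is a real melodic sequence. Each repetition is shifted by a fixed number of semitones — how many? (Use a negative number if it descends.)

Taking 5-note groups, the heads are D#4, G#4, C#5: the pattern moves up a 4th.
D#4 to G#4 spans +5 semitones.

5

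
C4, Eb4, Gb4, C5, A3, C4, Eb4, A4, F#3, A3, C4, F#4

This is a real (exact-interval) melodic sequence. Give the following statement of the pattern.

D#3 F#3 A3 D#4

The 4-note cells begin on C4, A3, F#3 — each down a 3rd from the last.
From D#3 the exact shape gives D#3 F#3 A3 D#4.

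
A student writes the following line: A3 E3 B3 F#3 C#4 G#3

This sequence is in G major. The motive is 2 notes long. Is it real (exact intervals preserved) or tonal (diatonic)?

real

Each cell has the same semitone pattern (-5,) — intervals are preserved exactly.
And C#4 lies outside G major, so the sequence is real rather than tonal.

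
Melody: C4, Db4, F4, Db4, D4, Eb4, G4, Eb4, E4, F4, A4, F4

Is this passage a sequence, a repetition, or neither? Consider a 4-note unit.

sequence

Each 4-note cell is the previous one transposed up a 2nd.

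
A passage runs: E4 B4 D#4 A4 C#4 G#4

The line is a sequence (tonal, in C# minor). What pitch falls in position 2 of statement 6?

D#4

With 2-note cells, note 2 of each statement runs B4, A4, G#4.
Extending down a 2nd: F#4 → E4 → D#4.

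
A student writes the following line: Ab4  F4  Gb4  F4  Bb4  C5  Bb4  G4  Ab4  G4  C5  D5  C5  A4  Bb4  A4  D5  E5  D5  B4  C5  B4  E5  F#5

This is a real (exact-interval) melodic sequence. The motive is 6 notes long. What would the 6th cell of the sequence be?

F#5 D#5 E5 D#5 G#5 A#5

Unit = 6 notes; the statements start on Ab4, Bb4, C5, D5, moving up a 2nd each time.
Continuing the starts: E5 → F#5.
Statement 6 starts on F#5 and keeps the same exact contour: F#5 D#5 E5 D#5 G#5 A#5.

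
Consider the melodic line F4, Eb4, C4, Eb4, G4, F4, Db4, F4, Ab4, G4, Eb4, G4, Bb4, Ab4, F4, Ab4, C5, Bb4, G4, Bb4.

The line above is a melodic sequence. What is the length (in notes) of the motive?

There are 20 notes; a 4-note unit gives 5 cells:
F4 Eb4 C4 Eb4 | G4 F4 Db4 F4 | Ab4 G4 Eb4 G4 | Bb4 Ab4 F4 Ab4 | C5 Bb4 G4 Bb4
Each cell is the previous one up a 2nd — so the unit is 4 notes.

4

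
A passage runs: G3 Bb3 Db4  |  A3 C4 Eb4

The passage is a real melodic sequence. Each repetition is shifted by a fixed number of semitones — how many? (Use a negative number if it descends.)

2

With a 3-note motive the entries are G3, A3, each up a 2nd from the previous.
Counting half-steps from G3 to A3: 2.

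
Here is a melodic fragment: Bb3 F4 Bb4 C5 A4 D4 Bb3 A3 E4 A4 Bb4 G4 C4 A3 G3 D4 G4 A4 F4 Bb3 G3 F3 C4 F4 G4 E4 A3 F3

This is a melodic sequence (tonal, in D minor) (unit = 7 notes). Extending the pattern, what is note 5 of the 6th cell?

C4

With 7-note cells, note 5 of each statement runs A4, G4, F4, E4.
Carrying that down a 2nd forward: D4 → C4.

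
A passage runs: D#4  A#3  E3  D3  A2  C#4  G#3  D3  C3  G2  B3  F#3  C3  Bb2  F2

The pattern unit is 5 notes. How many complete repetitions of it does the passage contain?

3

15 notes in groups of 5 gives 15/5 = 3 statements.
Starts: D#4, C#4, B3 — each down a 2nd.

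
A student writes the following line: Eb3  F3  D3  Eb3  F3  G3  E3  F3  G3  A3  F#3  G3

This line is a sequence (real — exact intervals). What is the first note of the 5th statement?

B3

Taking 4-note groups, the heads are Eb3, F3, G3: the pattern moves up a 2nd.
Continuing: A3 → B3. Statement 5 starts on B3.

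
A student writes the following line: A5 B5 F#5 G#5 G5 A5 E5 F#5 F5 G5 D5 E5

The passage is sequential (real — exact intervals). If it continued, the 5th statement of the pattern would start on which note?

Db5

The 4-note cells begin on A5, G5, F5 — each down a 2nd from the last.
Extending the heads down a 2nd: Eb5 → Db5.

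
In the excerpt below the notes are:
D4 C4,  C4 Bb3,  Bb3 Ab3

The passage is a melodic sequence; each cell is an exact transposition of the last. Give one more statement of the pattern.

Ab3 Gb3

With a 2-note motive the entries are D4, C4, Bb3, each down a 2nd from the previous.
So cell 4 is Ab3 Gb3.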